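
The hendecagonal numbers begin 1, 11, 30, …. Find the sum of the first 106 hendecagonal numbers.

Σ i(9i−7)/2 = (9Σi² − 7Σi) / 2 over i = 1..106.
Σi = 5671 and Σi² = 402641.
(9·402641 − 7·5671) / 2 = 3584072/2 = 1792036.

1792036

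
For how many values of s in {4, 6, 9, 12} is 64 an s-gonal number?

s = 4: P(4, 8) = 64. ✓
s = 6: P(6, 5) = 45 and P(6, 6) = 66; 64 is not s-gonal.
s = 9: P(9, 4) = 46 and P(9, 5) = 75; 64 is not s-gonal.
s = 12: P(12, 4) = 64. ✓
Hits: s ∈ {4, 12} → 2.

2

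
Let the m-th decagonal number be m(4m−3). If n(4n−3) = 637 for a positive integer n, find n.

Set n(4n−3) = 637, giving 4n² − 3n − 637 = 0.
The discriminant is 9 + 16·637 = 10201, and √10201 = 101.
So n = (3 + 101) / 8 = 104/8 = 13.

13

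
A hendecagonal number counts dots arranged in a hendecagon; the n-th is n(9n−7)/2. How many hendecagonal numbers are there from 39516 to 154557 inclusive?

91

The n-th hendecagonal number is n(9n−7)/2.
Smallest index with value ≥ 39516: n = 95 (giving 40280).
Largest index with value ≤ 154557: n = 185 (giving 153365).
Indices 95 through 185: 91 terms.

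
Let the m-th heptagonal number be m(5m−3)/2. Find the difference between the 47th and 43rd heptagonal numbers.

47·(5·47 − 3)/2 = 5452 and 43·(5·43 − 3)/2 = 4558.
Difference: 5452 − 4558 = 894.

894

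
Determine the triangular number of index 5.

15

The 5th triangular number is n(n+1)/2 with n = 5.
5·6/2 = 30/2 = 15.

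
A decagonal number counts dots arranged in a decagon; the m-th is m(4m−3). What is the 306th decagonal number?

373626

The 306th decagonal number is n(4n−3) with n = 306.
306·(4·306 − 3) = 306·1221 = 373626.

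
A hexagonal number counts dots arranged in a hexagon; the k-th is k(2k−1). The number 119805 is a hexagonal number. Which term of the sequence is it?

245

Set n(2n−1) = 119805, giving 2n² − n − 119805 = 0.
The discriminant is 1 + 8·119805 = 958441, and √958441 = 979.
So n = (1 + 979) / 4 = 980/4 = 245.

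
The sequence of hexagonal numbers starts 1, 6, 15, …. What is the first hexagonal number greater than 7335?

Solve n(2n−1) > 7335 for integer n.
The largest n with value ≤ 7335 is 60 (since 7140 ≤ 7335 < 7381), so the first above is n = 61, value 7381.

7381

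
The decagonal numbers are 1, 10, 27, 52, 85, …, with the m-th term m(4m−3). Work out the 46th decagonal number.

8326

The 46th decagonal number is n(4n−3) with n = 46.
46·(4·46 − 3) = 46·181 = 8326.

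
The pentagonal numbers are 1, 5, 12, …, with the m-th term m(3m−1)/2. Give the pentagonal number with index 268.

107602

The 268th pentagonal number is n(3n−1)/2 with n = 268.
268·(3·268 − 1)/2 = 268·803/2 = 107602.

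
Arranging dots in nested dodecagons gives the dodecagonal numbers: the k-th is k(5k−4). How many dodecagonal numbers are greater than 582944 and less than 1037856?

The n-th dodecagonal number is n(5n−4).
Smallest index with value > 582944: n = 342 (giving 583452).
Largest index with value < 1037856: n = 455 (giving 1033305).
Indices 342 through 455: 114 terms.

114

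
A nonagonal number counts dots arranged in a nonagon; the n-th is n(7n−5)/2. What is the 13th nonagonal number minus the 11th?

13·(7·13 − 5)/2 = 559 and 11·(7·11 − 5)/2 = 396.
Difference: 559 − 396 = 163.

163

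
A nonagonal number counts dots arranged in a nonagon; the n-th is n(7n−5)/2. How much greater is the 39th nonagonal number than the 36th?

39·(7·39 − 5)/2 = 5226 and 36·(7·36 − 5)/2 = 4446.
Difference: 5226 − 4446 = 780.

780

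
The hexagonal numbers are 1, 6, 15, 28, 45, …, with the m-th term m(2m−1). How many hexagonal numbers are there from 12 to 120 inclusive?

6

The n-th hexagonal number is n(2n−1).
Smallest index with value ≥ 12: n = 3 (giving 15).
Largest index with value ≤ 120: n = 8 (giving 120).
Indices 3 through 8: 6 terms.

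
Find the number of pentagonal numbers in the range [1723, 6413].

The n-th pentagonal number is n(3n−1)/2.
Smallest index with value ≥ 1723: n = 35 (giving 1820).
Largest index with value ≤ 6413: n = 65 (giving 6305).
Indices 35 through 65: 31 terms.

31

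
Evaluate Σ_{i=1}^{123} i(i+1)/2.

317750

Σ i(i+1)/2 = (Σi² + Σi) / 2 over i = 1..123.
Σi = 7626 and Σi² = 627874.
(1·627874 + 1·7626) / 2 = 635500/2 = 317750.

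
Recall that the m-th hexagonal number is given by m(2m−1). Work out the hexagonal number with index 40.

The 40th hexagonal number is n(2n−1) with n = 40.
40·(2·40 − 1) = 40·79 = 3160.

3160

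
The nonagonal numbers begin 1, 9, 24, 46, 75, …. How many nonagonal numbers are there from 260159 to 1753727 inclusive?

436

The n-th nonagonal number is n(7n−5)/2.
Smallest index with value ≥ 260159: n = 273 (giving 260169).
Largest index with value ≤ 1753727: n = 708 (giving 1752654).
Indices 273 through 708: 436 terms.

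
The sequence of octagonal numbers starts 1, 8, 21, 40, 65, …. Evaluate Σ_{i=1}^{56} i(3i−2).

177156

Σ i(3i−2) = 3Σi² − 2Σi over i = 1..56.
Σi = 1596 and Σi² = 60116.
3·60116 − 2·1596 = 177156.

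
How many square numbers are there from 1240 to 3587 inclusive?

The n-th square number is n².
Smallest index with value ≥ 1240: n = 36 (giving 1296).
Largest index with value ≤ 3587: n = 59 (giving 3481).
Indices 36 through 59: 24 terms.

24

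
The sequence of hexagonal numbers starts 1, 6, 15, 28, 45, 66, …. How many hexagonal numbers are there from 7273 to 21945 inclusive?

The n-th hexagonal number is n(2n−1).
Smallest index with value ≥ 7273: n = 61 (giving 7381).
Largest index with value ≤ 21945: n = 105 (giving 21945).
Indices 61 through 105: 45 terms.

45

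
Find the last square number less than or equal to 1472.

Solve n² ≤ 1472 for integer n.
n = 38 gives 1444 ≤ 1472, while n = 39 gives 1521 > 1472; so the answer is 1444.

1444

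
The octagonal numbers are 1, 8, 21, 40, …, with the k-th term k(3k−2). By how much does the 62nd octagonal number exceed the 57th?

1775

62·(3·62 − 2) = 11408 and 57·(3·57 − 2) = 9633.
Difference: 11408 − 9633 = 1775.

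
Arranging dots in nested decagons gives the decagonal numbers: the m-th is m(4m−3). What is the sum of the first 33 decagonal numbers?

48433

Σ i(4i−3) = 4Σi² − 3Σi over i = 1..33.
Σi = 561 and Σi² = 12529.
4·12529 − 3·561 = 48433.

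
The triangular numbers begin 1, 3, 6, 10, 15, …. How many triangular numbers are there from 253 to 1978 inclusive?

41

The n-th triangular number is n(n+1)/2.
Smallest index with value ≥ 253: n = 22 (giving 253).
Largest index with value ≤ 1978: n = 62 (giving 1953).
Indices 22 through 62: 41 terms.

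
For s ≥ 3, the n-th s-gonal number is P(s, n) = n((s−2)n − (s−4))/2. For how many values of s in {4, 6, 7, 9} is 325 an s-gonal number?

s = 4: P(4, 18) = 324 and P(4, 19) = 361; 325 is not s-gonal.
s = 6: P(6, 13) = 325. ✓
s = 7: P(7, 11) = 286 and P(7, 12) = 342; 325 is not s-gonal.
s = 9: P(9, 10) = 325. ✓
Hits: s ∈ {6, 9} → 2.

2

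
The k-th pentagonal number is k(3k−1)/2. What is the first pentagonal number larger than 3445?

Solve n(3n−1)/2 > 3445 for integer n.
The largest n with value ≤ 3445 is 48 (since 3432 ≤ 3445 < 3577), so the first above is n = 49, value 3577.

3577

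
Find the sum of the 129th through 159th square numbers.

Σ_{i=129}^{159} i² = 1352560 − 707264 = 645296.

645296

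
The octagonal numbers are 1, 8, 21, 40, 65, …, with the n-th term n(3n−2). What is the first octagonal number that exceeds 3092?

Solve n(3n−2) > 3092 for integer n.
The largest n with value ≤ 3092 is 32 (since 3008 ≤ 3092 < 3201), so the first above is n = 33, value 3201.

3201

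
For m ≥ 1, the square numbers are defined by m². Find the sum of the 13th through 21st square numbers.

2661

Σ_{i=13}^{21} i² = 3311 − 650 = 2661.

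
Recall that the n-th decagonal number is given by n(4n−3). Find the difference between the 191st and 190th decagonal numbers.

Consecutive decagonal numbers differ by 8n − 7: here 8·191 − 7 = 1521.

1521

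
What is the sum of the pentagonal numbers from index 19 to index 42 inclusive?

Σ i(3i−1)/2 = (3Σi² − Σi) / 2 over i = 19..42.
Σi = 903 − 171 = 732 and Σi² = 25585 − 2109 = 23476.
(3·23476 − 1·732) / 2 = 69696/2 = 34848.

34848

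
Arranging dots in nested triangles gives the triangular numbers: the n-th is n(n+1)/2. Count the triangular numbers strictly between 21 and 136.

9

The n-th triangular number is n(n+1)/2.
Smallest index with value > 21: n = 7 (giving 28).
Largest index with value < 136: n = 15 (giving 120).
Indices 7 through 15: 9 terms.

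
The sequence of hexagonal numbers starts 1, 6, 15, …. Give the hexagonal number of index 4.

28

The 4th hexagonal number is n(2n−1) with n = 4.
4·(2·4 − 1) = 4·7 = 28.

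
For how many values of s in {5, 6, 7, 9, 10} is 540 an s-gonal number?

2

s = 5: P(5, 19) = 532 and P(5, 20) = 590; 540 is not s-gonal.
s = 6: P(6, 16) = 496 and P(6, 17) = 561; 540 is not s-gonal.
s = 7: P(7, 15) = 540. ✓
s = 9: P(9, 12) = 474 and P(9, 13) = 559; 540 is not s-gonal.
s = 10: P(10, 12) = 540. ✓
Hits: s ∈ {7, 10} → 2.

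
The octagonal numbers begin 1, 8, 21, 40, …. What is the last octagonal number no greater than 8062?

Solve n(3n−2) ≤ 8062 for integer n.
n = 52 gives 8008 ≤ 8062, while n = 53 gives 8321 > 8062; so the answer is 8008.

8008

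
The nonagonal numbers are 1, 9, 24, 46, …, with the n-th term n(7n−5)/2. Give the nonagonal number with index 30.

3075

The 30th nonagonal number is n(7n−5)/2 with n = 30.
30·(7·30 − 5)/2 = 30·205/2 = 3075.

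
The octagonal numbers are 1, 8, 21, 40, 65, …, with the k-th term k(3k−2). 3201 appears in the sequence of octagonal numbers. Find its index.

33

Set n(3n−2) = 3201, giving 3n² − 2n − 3201 = 0.
The discriminant is 4 + 12·3201 = 38416, and √38416 = 196.
So n = (2 + 196) / 6 = 198/6 = 33.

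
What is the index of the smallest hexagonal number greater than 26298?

Solve n(2n−1) > 26298 for integer n.
The largest n with value ≤ 26298 is 114 (since 25878 ≤ 26298 < 26335), so the first above is n = 115, value 26335.

115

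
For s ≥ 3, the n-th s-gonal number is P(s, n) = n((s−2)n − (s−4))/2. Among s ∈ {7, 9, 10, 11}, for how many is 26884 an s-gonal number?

2

s = 7: P(7, 104) = 26884. ✓
s = 9: P(9, 88) = 26884. ✓
s = 10: P(10, 82) = 26650 and P(10, 83) = 27307; 26884 is not s-gonal.
s = 11: P(11, 77) = 26411 and P(11, 78) = 27105; 26884 is not s-gonal.
Hits: s ∈ {7, 9} → 2.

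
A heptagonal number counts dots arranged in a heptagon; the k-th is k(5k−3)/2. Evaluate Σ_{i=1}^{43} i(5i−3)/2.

67166

Σ i(5i−3)/2 = (5Σi² − 3Σi) / 2 over i = 1..43.
Σi = 946 and Σi² = 27434.
(5·27434 − 3·946) / 2 = 134332/2 = 67166.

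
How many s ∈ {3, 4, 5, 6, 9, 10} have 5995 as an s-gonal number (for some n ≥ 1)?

s = 3: P(3, 109) = 5995. ✓
s = 4: P(4, 77) = 5929 and P(4, 78) = 6084; 5995 is not s-gonal.
s = 5: P(5, 63) = 5922 and P(5, 64) = 6112; 5995 is not s-gonal.
s = 6: P(6, 55) = 5995. ✓
s = 9: P(9, 41) = 5781 and P(9, 42) = 6069; 5995 is not s-gonal.
s = 10: P(10, 39) = 5967 and P(10, 40) = 6280; 5995 is not s-gonal.
Hits: s ∈ {3, 6} → 2.

2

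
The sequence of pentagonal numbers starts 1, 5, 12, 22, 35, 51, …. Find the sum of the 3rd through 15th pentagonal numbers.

Σ i(3i−1)/2 = (3Σi² − Σi) / 2 over i = 3..15.
Σi = 120 − 3 = 117 and Σi² = 1240 − 5 = 1235.
(3·1235 − 1·117) / 2 = 3588/2 = 1794.

1794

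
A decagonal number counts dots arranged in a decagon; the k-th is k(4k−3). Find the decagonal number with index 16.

976

The 16th decagonal number is n(4n−3) with n = 16.
16·(4·16 − 3) = 16·61 = 976.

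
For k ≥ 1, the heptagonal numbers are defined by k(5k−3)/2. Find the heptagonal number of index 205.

104755

The 205th heptagonal number is n(5n−3)/2 with n = 205.
205·(5·205 − 3)/2 = 205·1022/2 = 205·511 = 104755.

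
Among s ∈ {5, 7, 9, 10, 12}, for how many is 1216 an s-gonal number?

2

s = 5: P(5, 28) = 1162 and P(5, 29) = 1247; 1216 is not s-gonal.
s = 7: P(7, 22) = 1177 and P(7, 23) = 1288; 1216 is not s-gonal.
s = 9: P(9, 19) = 1216. ✓
s = 10: P(10, 17) = 1105 and P(10, 18) = 1242; 1216 is not s-gonal.
s = 12: P(12, 16) = 1216. ✓
Hits: s ∈ {9, 12} → 2.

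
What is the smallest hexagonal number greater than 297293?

297606

Solve n(2n−1) > 297293 for integer n.
The largest n with value ≤ 297293 is 385 (since 296065 ≤ 297293 < 297606), so the first above is n = 386, value 297606.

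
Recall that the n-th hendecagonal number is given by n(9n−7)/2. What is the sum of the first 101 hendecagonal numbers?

1550451

Σ i(9i−7)/2 = (9Σi² − 7Σi) / 2 over i = 1..101.
Σi = 5151 and Σi² = 348551.
(9·348551 − 7·5151) / 2 = 3100902/2 = 1550451.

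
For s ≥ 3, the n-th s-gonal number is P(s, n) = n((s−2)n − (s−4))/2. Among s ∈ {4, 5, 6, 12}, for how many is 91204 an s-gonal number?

s = 4: P(4, 302) = 91204. ✓
s = 5: P(5, 246) = 90651 and P(5, 247) = 91390; 91204 is not s-gonal.
s = 6: P(6, 213) = 90525 and P(6, 214) = 91378; 91204 is not s-gonal.
s = 12: P(12, 135) = 90585 and P(12, 136) = 91936; 91204 is not s-gonal.
Hits: s ∈ {4} → 1.

1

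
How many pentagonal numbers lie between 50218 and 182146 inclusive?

The n-th pentagonal number is n(3n−1)/2.
Smallest index with value ≥ 50218: n = 184 (giving 50692).
Largest index with value ≤ 182146: n = 348 (giving 181482).
Indices 184 through 348: 165 terms.

165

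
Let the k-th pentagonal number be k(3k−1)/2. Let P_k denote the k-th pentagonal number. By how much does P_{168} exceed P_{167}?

502

Consecutive pentagonal numbers differ by 3n − 2: here 3·168 − 2 = 502.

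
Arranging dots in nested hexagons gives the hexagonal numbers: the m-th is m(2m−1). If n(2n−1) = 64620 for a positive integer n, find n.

Set n(2n−1) = 64620, giving 2n² − n − 64620 = 0.
The discriminant is 1 + 8·64620 = 516961, and √516961 = 719.
So n = (1 + 719) / 4 = 720/4 = 180.
Check: 180·(2·180 − 1) = 64620. ✓

180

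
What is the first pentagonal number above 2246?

Solve n(3n−1)/2 > 2246 for integer n.
The largest n with value ≤ 2246 is 38 (since 2147 ≤ 2246 < 2262), so the first above is n = 39, value 2262.

2262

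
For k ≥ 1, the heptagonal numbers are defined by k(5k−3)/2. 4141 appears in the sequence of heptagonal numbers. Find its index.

Set n(5n−3)/2 = 4141, giving 5n² − 3n − 8282 = 0.
The discriminant is 9 + 40·4141 = 165649, and √165649 = 407.
So n = (3 + 407) / 10 = 410/10 = 41.

41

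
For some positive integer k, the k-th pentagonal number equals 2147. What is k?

Set n(3n−1)/2 = 2147, giving 3n² − n − 4294 = 0.
The discriminant is 1 + 24·2147 = 51529, and √51529 = 227.
So n = (1 + 227) / 6 = 228/6 = 38.

38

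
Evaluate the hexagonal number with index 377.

377·(2·377 − 1) = 377·753 = 283881.

283881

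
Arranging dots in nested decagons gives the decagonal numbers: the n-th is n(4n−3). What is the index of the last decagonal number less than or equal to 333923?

289

Solve n(4n−3) ≤ 333923 for integer n.
n = 289 gives 333217 ≤ 333923, while n = 290 gives 335530 > 333923; so the answer is index 289.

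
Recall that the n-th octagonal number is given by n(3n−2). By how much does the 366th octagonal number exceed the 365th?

2191

Consecutive octagonal numbers differ by 6n − 5: here 6·366 − 5 = 2191.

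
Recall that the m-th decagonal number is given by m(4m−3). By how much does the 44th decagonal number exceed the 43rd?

345

Consecutive decagonal numbers differ by 8n − 7: here 8·44 − 7 = 345.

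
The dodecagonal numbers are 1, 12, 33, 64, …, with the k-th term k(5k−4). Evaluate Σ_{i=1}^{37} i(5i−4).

85063

Σ i(5i−4) = 5Σi² − 4Σi over i = 1..37.
Σi = 703 and Σi² = 17575.
5·17575 − 4·703 = 85063.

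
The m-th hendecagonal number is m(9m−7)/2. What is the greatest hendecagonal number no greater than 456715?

453945

Solve n(9n−7)/2 ≤ 456715 for integer n.
n = 318 gives 453945 ≤ 456715, while n = 319 gives 456808 > 456715; so the answer is 453945.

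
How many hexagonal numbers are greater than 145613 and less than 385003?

The n-th hexagonal number is n(2n−1).
Smallest index with value > 145613: n = 271 (giving 146611).
Largest index with value < 385003: n = 438 (giving 383250).
Indices 271 through 438: 168 terms.

168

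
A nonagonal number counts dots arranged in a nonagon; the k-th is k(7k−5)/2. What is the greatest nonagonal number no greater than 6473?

6364

Solve n(7n−5)/2 ≤ 6473 for integer n.
n = 43 gives 6364 ≤ 6473, while n = 44 gives 6666 > 6473; so the answer is 6364.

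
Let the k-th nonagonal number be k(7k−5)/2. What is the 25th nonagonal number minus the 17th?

25·(7·25 − 5)/2 = 2125 and 17·(7·17 − 5)/2 = 969.
Difference: 2125 − 969 = 1156.

1156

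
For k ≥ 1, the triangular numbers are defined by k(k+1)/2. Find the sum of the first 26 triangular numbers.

3276

Σ i(i+1)/2 = (Σi² + Σi) / 2 over i = 1..26.
Σi = 351 and Σi² = 6201.
(1·6201 + 1·351) / 2 = 6552/2 = 3276.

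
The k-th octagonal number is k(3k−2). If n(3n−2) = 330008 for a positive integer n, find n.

332

Set n(3n−2) = 330008, giving 3n² − 2n − 330008 = 0.
The discriminant is 4 + 12·330008 = 3960100, and √3960100 = 1990.
So n = (2 + 1990) / 6 = 1992/6 = 332.
Check: 332·(3·332 − 2) = 330008. ✓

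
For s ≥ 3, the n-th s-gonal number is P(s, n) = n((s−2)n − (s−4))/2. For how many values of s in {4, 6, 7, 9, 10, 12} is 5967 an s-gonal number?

s = 4: P(4, 77) = 5929 and P(4, 78) = 6084; 5967 is not s-gonal.
s = 6: P(6, 54) = 5778 and P(6, 55) = 5995; 5967 is not s-gonal.
s = 7: P(7, 49) = 5929 and P(7, 50) = 6175; 5967 is not s-gonal.
s = 9: P(9, 41) = 5781 and P(9, 42) = 6069; 5967 is not s-gonal.
s = 10: P(10, 39) = 5967. ✓
s = 12: P(12, 34) = 5644 and P(12, 35) = 5985; 5967 is not s-gonal.
Hits: s ∈ {10} → 1.

1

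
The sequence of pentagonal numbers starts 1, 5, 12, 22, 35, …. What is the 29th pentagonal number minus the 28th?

85

Consecutive pentagonal numbers differ by 3n − 2: here 3·29 − 2 = 85.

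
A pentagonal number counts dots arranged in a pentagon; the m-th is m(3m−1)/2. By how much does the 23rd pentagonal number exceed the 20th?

23·(3·23 − 1)/2 = 782 and 20·(3·20 − 1)/2 = 590.
Difference: 782 − 590 = 192.

192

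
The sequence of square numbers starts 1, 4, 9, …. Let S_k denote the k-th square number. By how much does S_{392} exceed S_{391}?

783

n² − (n−1)² = 2n − 1, so 392² − 391² = 2·392 − 1 = 783.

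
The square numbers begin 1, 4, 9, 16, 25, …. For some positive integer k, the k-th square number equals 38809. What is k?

We need n² = 38809, so n = √38809 = 197.

197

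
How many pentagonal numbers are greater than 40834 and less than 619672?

477

The n-th pentagonal number is n(3n−1)/2.
Smallest index with value > 40834: n = 166 (giving 41251).
Largest index with value < 619672: n = 642 (giving 617925).
Indices 166 through 642: 477 terms.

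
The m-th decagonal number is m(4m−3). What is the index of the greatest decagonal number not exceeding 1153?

Solve n(4n−3) ≤ 1153 for integer n.
n = 17 gives 1105 ≤ 1153, while n = 18 gives 1242 > 1153; so the answer is index 17.

17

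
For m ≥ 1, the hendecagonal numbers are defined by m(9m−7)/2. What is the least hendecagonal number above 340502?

Solve n(9n−7)/2 > 340502 for integer n.
The largest n with value ≤ 340502 is 275 (since 339350 ≤ 340502 < 341826), so the first above is n = 276, value 341826.

341826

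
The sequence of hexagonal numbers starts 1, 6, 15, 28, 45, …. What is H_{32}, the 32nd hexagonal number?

The 32nd hexagonal number is n(2n−1) with n = 32.
32·(2·32 − 1) = 32·63 = 2016.

2016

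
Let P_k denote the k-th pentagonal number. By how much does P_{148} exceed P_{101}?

17531

148·(3·148 − 1)/2 = 32782 and 101·(3·101 − 1)/2 = 15251.
Difference: 32782 − 15251 = 17531.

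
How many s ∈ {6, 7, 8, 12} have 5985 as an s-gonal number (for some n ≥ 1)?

2

s = 6: P(6, 54) = 5778 and P(6, 55) = 5995; 5985 is not s-gonal.
s = 7: P(7, 49) = 5929 and P(7, 50) = 6175; 5985 is not s-gonal.
s = 8: P(8, 45) = 5985. ✓
s = 12: P(12, 35) = 5985. ✓
Hits: s ∈ {8, 12} → 2.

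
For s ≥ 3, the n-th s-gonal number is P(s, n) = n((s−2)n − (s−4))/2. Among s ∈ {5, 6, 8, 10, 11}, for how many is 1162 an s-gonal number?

s = 5: P(5, 28) = 1162. ✓
s = 6: P(6, 24) = 1128 and P(6, 25) = 1225; 1162 is not s-gonal.
s = 8: P(8, 20) = 1160 and P(8, 21) = 1281; 1162 is not s-gonal.
s = 10: P(10, 17) = 1105 and P(10, 18) = 1242; 1162 is not s-gonal.
s = 11: P(11, 16) = 1096 and P(11, 17) = 1241; 1162 is not s-gonal.
Hits: s ∈ {5} → 1.

1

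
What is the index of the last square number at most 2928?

54

Solve n² ≤ 2928 for integer n.
n = 54 gives 2916 ≤ 2928, while n = 55 gives 3025 > 2928; so the answer is index 54.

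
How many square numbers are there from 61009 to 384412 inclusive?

The n-th square number is n².
Smallest index with value ≥ 61009: n = 247 (giving 61009).
Largest index with value ≤ 384412: n = 620 (giving 384400).
Indices 247 through 620: 374 terms.

374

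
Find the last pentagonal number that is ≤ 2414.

2380

Solve n(3n−1)/2 ≤ 2414 for integer n.
n = 40 gives 2380 ≤ 2414, while n = 41 gives 2501 > 2414; so the answer is 2380.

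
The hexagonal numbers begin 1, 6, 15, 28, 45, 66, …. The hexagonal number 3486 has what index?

Set n(2n−1) = 3486, giving 2n² − n − 3486 = 0.
The discriminant is 1 + 8·3486 = 27889, and √27889 = 167.
So n = (1 + 167) / 4 = 168/4 = 42.

42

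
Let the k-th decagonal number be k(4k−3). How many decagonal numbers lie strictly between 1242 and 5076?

17

The n-th decagonal number is n(4n−3).
Smallest index with value > 1242: n = 19 (giving 1387).
Largest index with value < 5076: n = 35 (giving 4795).
Indices 19 through 35: 17 terms.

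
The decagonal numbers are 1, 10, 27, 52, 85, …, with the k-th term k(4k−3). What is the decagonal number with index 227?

205435

227·(4·227 − 3) = 227·905 = 205435.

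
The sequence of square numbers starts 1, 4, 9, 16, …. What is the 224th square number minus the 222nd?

224² = 50176 and 222² = 49284.
Difference: 50176 − 49284 = 892.

892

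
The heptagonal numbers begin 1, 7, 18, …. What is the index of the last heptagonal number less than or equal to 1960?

28

Solve n(5n−3)/2 ≤ 1960 for integer n.
n = 28 gives 1918 ≤ 1960, while n = 29 gives 2059 > 1960; so the answer is index 28.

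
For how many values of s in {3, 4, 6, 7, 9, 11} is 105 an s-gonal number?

s = 3: P(3, 14) = 105. ✓
s = 4: P(4, 10) = 100 and P(4, 11) = 121; 105 is not s-gonal.
s = 6: P(6, 7) = 91 and P(6, 8) = 120; 105 is not s-gonal.
s = 7: P(7, 6) = 81 and P(7, 7) = 112; 105 is not s-gonal.
s = 9: P(9, 5) = 75 and P(9, 6) = 111; 105 is not s-gonal.
s = 11: P(11, 5) = 95 and P(11, 6) = 141; 105 is not s-gonal.
Hits: s ∈ {3} → 1.

1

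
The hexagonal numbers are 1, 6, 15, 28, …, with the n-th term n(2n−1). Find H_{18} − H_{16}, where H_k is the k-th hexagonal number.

134

18·(2·18 − 1) = 630 and 16·(2·16 − 1) = 496.
Difference: 630 − 496 = 134.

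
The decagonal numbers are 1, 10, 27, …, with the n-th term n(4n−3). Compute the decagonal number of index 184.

184·(4·184 − 3) = 184·733 = 134872.

134872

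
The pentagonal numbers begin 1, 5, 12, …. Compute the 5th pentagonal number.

The 5th pentagonal number is n(3n−1)/2 with n = 5.
5·(3·5 − 1)/2 = 5·14/2 = 5·7 = 35.

35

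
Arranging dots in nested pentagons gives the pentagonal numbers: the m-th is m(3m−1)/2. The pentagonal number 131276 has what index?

Set n(3n−1)/2 = 131276, giving 3n² − n − 262552 = 0.
So n = (1 + 1775) / 6 = 1776/6 = 296.
Check: 296·(3·296 − 1)/2 = 131276. ✓

296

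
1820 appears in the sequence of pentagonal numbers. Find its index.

Set n(3n−1)/2 = 1820, giving 3n² − n − 3640 = 0.
The discriminant is 1 + 24·1820 = 43681, and √43681 = 209.
So n = (1 + 209) / 6 = 210/6 = 35.

35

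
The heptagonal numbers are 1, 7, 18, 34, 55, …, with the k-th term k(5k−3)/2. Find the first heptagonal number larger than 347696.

349129

Solve n(5n−3)/2 > 347696 for integer n.
The largest n with value ≤ 347696 is 373 (since 347263 ≤ 347696 < 349129), so the first above is n = 374, value 349129.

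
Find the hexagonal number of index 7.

The 7th hexagonal number is n(2n−1) with n = 7.
7·(2·7 − 1) = 7·13 = 91.

91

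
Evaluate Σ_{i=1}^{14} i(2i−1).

1925

Σ i(2i−1) = 2Σi² − Σi over i = 1..14.
Σi = 105 and Σi² = 1015.
2·1015 − 1·105 = 1925.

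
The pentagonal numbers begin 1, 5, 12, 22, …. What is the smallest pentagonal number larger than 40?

51

Solve n(3n−1)/2 > 40 for integer n.
The largest n with value ≤ 40 is 5 (since 35 ≤ 40 < 51), so the first above is n = 6, value 51.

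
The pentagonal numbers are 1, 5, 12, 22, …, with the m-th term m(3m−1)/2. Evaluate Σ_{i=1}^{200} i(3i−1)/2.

4020000

Σ i(3i−1)/2 = (3Σi² − Σi) / 2 over i = 1..200.
Σi = 20100 and Σi² = 2686700.
(3·2686700 − 1·20100) / 2 = 8040000/2 = 4020000.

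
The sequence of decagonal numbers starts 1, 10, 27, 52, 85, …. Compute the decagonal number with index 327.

327·(4·327 − 3) = 327·1305 = 426735.

426735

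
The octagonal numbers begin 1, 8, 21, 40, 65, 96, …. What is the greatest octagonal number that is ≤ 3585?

Solve n(3n−2) ≤ 3585 for integer n.
n = 34 gives 3400 ≤ 3585, while n = 35 gives 3605 > 3585; so the answer is 3400.

3400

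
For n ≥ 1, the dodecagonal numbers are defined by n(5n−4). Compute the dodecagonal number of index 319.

507529

319·(5·319 − 4) = 319·1591 = 507529.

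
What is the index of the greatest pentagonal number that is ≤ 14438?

98

Solve n(3n−1)/2 ≤ 14438 for integer n.
n = 98 gives 14357 ≤ 14438, while n = 99 gives 14652 > 14438; so the answer is index 98.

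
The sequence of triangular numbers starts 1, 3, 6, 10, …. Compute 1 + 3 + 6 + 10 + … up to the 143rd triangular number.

Σ i(i+1)/2 = (Σi² + Σi) / 2 over i = 1..143.
Σi = 10296 and Σi² = 984984.
(1·984984 + 1·10296) / 2 = 995280/2 = 497640.

497640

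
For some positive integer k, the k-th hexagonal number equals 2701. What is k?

Set n(2n−1) = 2701, giving 2n² − n − 2701 = 0.
The discriminant is 1 + 8·2701 = 21609, and √21609 = 147.
So n = (1 + 147) / 4 = 148/4 = 37.

37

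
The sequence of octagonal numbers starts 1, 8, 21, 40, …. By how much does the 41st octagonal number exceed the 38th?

705

41·(3·41 − 2) = 4961 and 38·(3·38 − 2) = 4256.
Difference: 4961 − 4256 = 705.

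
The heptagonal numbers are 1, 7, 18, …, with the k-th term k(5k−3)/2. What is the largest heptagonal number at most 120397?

Solve n(5n−3)/2 ≤ 120397 for integer n.
n = 219 gives 119574 ≤ 120397, while n = 220 gives 120670 > 120397; so the answer is 119574.

119574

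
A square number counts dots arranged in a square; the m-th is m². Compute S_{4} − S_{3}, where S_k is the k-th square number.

7

n² − (n−1)² = 2n − 1, so 4² − 3² = 2·4 − 1 = 7.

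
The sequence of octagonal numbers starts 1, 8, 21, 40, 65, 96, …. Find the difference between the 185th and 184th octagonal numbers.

Consecutive octagonal numbers differ by 6n − 5: here 6·185 − 5 = 1105.

1105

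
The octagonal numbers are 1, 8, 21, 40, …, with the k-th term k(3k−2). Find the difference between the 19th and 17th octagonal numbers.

212

19·(3·19 − 2) = 1045 and 17·(3·17 − 2) = 833.
Difference: 1045 − 833 = 212.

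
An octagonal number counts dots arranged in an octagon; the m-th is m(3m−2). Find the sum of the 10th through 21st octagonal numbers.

8706

Σ i(3i−2) = 3Σi² − 2Σi over i = 10..21.
Σi = 231 − 45 = 186 and Σi² = 3311 − 285 = 3026.
3·3026 − 2·186 = 8706.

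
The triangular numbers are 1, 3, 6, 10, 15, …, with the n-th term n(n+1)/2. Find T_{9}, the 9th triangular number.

45

9·10/2 = 90/2 = 45.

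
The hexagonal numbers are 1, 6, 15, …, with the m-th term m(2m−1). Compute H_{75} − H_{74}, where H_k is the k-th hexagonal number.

297

Consecutive hexagonal numbers differ by 4n − 3: here 4·75 − 3 = 297.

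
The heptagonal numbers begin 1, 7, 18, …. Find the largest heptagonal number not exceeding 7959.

7756

Solve n(5n−3)/2 ≤ 7959 for integer n.
n = 56 gives 7756 ≤ 7959, while n = 57 gives 8037 > 7959; so the answer is 7756.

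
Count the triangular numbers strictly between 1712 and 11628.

The n-th triangular number is n(n+1)/2.
Smallest index with value > 1712: n = 59 (giving 1770).
Largest index with value < 11628: n = 151 (giving 11476).
Indices 59 through 151: 93 terms.

93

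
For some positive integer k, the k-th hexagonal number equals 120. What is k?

8

Set n(2n−1) = 120, giving 2n² − n − 120 = 0.
The discriminant is 1 + 8·120 = 961, and √961 = 31.
So n = (1 + 31) / 4 = 32/4 = 8.
Check: 8·(2·8 − 1) = 120. ✓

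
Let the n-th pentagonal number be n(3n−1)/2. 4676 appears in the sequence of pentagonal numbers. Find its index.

56

Set n(3n−1)/2 = 4676, giving 3n² − n − 9352 = 0.
The discriminant is 1 + 24·4676 = 112225, and √112225 = 335.
So n = (1 + 335) / 6 = 336/6 = 56.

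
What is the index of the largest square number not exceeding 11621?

Solve n² ≤ 11621 for integer n.
n = 107 gives 11449 ≤ 11621, while n = 108 gives 11664 > 11621; so the answer is index 107.

107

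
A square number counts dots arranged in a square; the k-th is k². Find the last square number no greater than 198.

196

Solve n² ≤ 198 for integer n.
n = 14 gives 196 ≤ 198, while n = 15 gives 225 > 198; so the answer is 196.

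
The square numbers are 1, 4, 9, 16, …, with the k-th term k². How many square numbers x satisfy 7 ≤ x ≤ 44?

The n-th square number is n².
Smallest index with value ≥ 7: n = 3 (giving 9).
Largest index with value ≤ 44: n = 6 (giving 36).
Indices 3 through 6: 4 terms.

4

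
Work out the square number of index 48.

The 48th square number is n² with n = 48.
48² = 2304.

2304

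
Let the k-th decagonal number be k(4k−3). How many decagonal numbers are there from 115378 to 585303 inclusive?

The n-th decagonal number is n(4n−3).
Smallest index with value ≥ 115378: n = 171 (giving 116451).
Largest index with value ≤ 585303: n = 382 (giving 582550).
Indices 171 through 382: 212 terms.

212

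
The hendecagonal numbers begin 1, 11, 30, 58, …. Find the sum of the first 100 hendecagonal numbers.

Σ i(9i−7)/2 = (9Σi² − 7Σi) / 2 over i = 1..100.
Σi = 5050 and Σi² = 338350.
(9·338350 − 7·5050) / 2 = 3009800/2 = 1504900.

1504900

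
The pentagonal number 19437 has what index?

Set n(3n−1)/2 = 19437, giving 3n² − n − 38874 = 0.
So n = (1 + 683) / 6 = 684/6 = 114.
Check: 114·(3·114 − 1)/2 = 19437. ✓

114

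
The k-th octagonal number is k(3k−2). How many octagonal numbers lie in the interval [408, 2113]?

15

The n-th octagonal number is n(3n−2).
Smallest index with value ≥ 408: n = 12 (giving 408).
Largest index with value ≤ 2113: n = 26 (giving 1976).
Indices 12 through 26: 15 terms.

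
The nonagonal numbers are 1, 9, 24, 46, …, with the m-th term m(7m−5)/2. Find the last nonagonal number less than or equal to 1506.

Solve n(7n−5)/2 ≤ 1506 for integer n.
n = 21 gives 1491 ≤ 1506, while n = 22 gives 1639 > 1506; so the answer is 1491.

1491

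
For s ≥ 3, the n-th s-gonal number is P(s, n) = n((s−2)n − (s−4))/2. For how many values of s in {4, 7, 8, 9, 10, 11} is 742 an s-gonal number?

1

s = 4: P(4, 27) = 729 and P(4, 28) = 784; 742 is not s-gonal.
s = 7: P(7, 17) = 697 and P(7, 18) = 783; 742 is not s-gonal.
s = 8: P(8, 16) = 736 and P(8, 17) = 833; 742 is not s-gonal.
s = 9: P(9, 14) = 651 and P(9, 15) = 750; 742 is not s-gonal.
s = 10: P(10, 14) = 742. ✓
s = 11: P(11, 13) = 715 and P(11, 14) = 833; 742 is not s-gonal.
Hits: s ∈ {10} → 1.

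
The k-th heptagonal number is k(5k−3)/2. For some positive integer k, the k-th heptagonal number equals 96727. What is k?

197

Set n(5n−3)/2 = 96727, giving 5n² − 3n − 193454 = 0.
The discriminant is 9 + 40·96727 = 3869089, and √3869089 = 1967.
So n = (3 + 1967) / 10 = 1970/10 = 197.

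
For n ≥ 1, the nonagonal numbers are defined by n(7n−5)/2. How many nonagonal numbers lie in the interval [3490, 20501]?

The n-th nonagonal number is n(7n−5)/2.
Smallest index with value ≥ 3490: n = 32 (giving 3504).
Largest index with value ≤ 20501: n = 76 (giving 20026).
Indices 32 through 76: 45 terms.

45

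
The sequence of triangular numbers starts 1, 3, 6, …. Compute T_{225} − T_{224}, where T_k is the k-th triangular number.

Consecutive triangular numbers differ by n: T_{225} − T_{224} = 225.

225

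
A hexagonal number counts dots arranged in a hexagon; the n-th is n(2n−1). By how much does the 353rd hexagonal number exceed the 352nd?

Consecutive hexagonal numbers differ by 4n − 3: here 4·353 − 3 = 1409.

1409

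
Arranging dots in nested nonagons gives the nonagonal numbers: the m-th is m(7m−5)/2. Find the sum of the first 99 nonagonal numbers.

Σ i(7i−5)/2 = (7Σi² − 5Σi) / 2 over i = 1..99.
Σi = 4950 and Σi² = 328350.
(7·328350 − 5·4950) / 2 = 2273700/2 = 1136850.

1136850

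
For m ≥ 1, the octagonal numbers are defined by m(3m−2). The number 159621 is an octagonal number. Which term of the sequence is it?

231

Set n(3n−2) = 159621, giving 3n² − 2n − 159621 = 0.
So n = (2 + 1384) / 6 = 1386/6 = 231.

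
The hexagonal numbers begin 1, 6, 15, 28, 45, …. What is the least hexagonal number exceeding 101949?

Solve n(2n−1) > 101949 for integer n.
The largest n with value ≤ 101949 is 226 (since 101926 ≤ 101949 < 102831), so the first above is n = 227, value 102831.

102831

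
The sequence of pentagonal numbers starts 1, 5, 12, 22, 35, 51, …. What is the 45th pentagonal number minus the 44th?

Consecutive pentagonal numbers differ by 3n − 2: here 3·45 − 2 = 133.

133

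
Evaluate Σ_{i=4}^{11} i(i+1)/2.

Σ i(i+1)/2 = (Σi² + Σi) / 2 over i = 4..11.
Σi = 66 − 6 = 60 and Σi² = 506 − 14 = 492.
(1·492 + 1·60) / 2 = 552/2 = 276.

276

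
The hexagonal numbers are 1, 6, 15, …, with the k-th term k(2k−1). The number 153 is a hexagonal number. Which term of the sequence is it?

Set n(2n−1) = 153, giving 2n² − n − 153 = 0.
The discriminant is 1 + 8·153 = 1225, and √1225 = 35.
So n = (1 + 35) / 4 = 36/4 = 9.

9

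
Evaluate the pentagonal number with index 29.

29·(3·29 − 1)/2 = 29·86/2 = 29·43 = 1247.

1247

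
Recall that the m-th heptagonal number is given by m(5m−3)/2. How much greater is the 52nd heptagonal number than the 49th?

52·(5·52 − 3)/2 = 6682 and 49·(5·49 − 3)/2 = 5929.
Difference: 6682 − 5929 = 753.

753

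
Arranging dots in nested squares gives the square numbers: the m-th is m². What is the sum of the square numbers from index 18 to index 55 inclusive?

55195

Σ_{i=18}^{55} i² = 56980 − 1785 = 55195.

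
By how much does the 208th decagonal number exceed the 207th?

Consecutive decagonal numbers differ by 8n − 7: here 8·208 − 7 = 1657.

1657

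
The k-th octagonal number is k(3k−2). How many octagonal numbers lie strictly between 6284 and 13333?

20

The n-th octagonal number is n(3n−2).
Smallest index with value > 6284: n = 47 (giving 6533).
Largest index with value < 13333: n = 66 (giving 12936).
Indices 47 through 66: 20 terms.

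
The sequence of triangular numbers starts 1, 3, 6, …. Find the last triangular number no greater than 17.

15

Solve n(n+1)/2 ≤ 17 for integer n.
n = 5 gives 15 ≤ 17, while n = 6 gives 21 > 17; so the answer is 15.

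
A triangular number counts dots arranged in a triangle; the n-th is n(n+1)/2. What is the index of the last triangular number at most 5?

2

Solve n(n+1)/2 ≤ 5 for integer n.
n = 2 gives 3 ≤ 5, while n = 3 gives 6 > 5; so the answer is index 2.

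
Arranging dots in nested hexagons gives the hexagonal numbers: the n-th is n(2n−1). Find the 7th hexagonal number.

7·(2·7 − 1) = 7·13 = 91.

91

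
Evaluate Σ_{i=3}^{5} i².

Σ_{i=3}^{5} i² = 55 − 5 = 50.

50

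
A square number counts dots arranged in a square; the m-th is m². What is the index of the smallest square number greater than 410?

21

Solve n² > 410 for integer n.
The largest n with value ≤ 410 is 20 (since 400 ≤ 410 < 441), so the first above is n = 21, value 441.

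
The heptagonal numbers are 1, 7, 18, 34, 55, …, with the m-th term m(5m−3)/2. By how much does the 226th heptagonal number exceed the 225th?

Consecutive heptagonal numbers differ by 5n − 4: here 5·226 − 4 = 1126.

1126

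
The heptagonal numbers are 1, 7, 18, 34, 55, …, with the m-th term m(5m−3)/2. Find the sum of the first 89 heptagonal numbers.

591405

Σ i(5i−3)/2 = (5Σi² − 3Σi) / 2 over i = 1..89.
Σi = 4005 and Σi² = 238965.
(5·238965 − 3·4005) / 2 = 1182810/2 = 591405.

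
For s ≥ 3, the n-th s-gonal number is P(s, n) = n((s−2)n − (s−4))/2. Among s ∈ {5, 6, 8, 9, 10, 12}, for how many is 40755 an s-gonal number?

s = 5: P(5, 165) = 40755. ✓
s = 6: P(6, 143) = 40755. ✓
s = 8: P(8, 116) = 40136 and P(8, 117) = 40833; 40755 is not s-gonal.
s = 9: P(9, 108) = 40554 and P(9, 109) = 41311; 40755 is not s-gonal.
s = 10: P(10, 101) = 40501 and P(10, 102) = 41310; 40755 is not s-gonal.
s = 12: P(12, 90) = 40140 and P(12, 91) = 41041; 40755 is not s-gonal.
Hits: s ∈ {5, 6} → 2.

2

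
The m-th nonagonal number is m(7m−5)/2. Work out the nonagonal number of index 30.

3075

The 30th nonagonal number is n(7n−5)/2 with n = 30.
30·(7·30 − 5)/2 = 30·205/2 = 3075.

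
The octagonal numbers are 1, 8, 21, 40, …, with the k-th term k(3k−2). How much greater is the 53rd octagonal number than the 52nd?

Consecutive octagonal numbers differ by 6n − 5: here 6·53 − 5 = 313.

313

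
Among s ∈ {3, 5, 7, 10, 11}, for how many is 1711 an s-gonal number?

1

s = 3: P(3, 58) = 1711. ✓
s = 5: P(5, 33) = 1617 and P(5, 34) = 1717; 1711 is not s-gonal.
s = 7: P(7, 26) = 1651 and P(7, 27) = 1782; 1711 is not s-gonal.
s = 10: P(10, 21) = 1701 and P(10, 22) = 1870; 1711 is not s-gonal.
s = 11: P(11, 19) = 1558 and P(11, 20) = 1730; 1711 is not s-gonal.
Hits: s ∈ {3} → 1.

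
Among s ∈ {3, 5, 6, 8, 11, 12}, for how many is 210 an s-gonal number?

s = 3: P(3, 20) = 210. ✓
s = 5: P(5, 12) = 210. ✓
s = 6: P(6, 10) = 190 and P(6, 11) = 231; 210 is not s-gonal.
s = 8: P(8, 8) = 176 and P(8, 9) = 225; 210 is not s-gonal.
s = 11: P(11, 7) = 196 and P(11, 8) = 260; 210 is not s-gonal.
s = 12: P(12, 6) = 156 and P(12, 7) = 217; 210 is not s-gonal.
Hits: s ∈ {3, 5} → 2.

2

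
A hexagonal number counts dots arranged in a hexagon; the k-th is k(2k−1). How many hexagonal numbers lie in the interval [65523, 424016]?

279

The n-th hexagonal number is n(2n−1).
Smallest index with value ≥ 65523: n = 182 (giving 66066).
Largest index with value ≤ 424016: n = 460 (giving 422740).
Indices 182 through 460: 279 terms.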